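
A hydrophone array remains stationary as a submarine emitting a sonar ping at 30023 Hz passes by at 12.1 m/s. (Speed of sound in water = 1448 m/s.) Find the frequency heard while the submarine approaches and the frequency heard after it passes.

30276 Hz approaching; 29774 Hz receding

Approaching: f₁ = f · v/(v − v_s) = 30023 × 1448/1435.9 ≈ 30276 Hz.
Receding: f₂ = f · v/(v + v_s) = 30023 × 1448/1460.1 ≈ 29774 Hz.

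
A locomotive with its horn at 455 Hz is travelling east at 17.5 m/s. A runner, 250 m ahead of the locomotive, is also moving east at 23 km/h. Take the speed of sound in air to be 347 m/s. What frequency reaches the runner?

23 km/h = 6.389 m/s.
The runner is ahead, so the locomotive is moving toward it while the runner is moving away from the locomotive.
With source approaching and observer receding, f' = f · (v − v_o)/(v − v_s).
f' = 455 × (347 − 6.389)/(347 − 17.5) = 455 × 340.61/329.5 ≈ 470 Hz.

470 Hz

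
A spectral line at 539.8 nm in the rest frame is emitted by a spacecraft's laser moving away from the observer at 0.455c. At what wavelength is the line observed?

882.0 nm

Relativistic Doppler for wavelength: λ' = λ₀ · √((1 + β)/(1 − β)).
λ' = 539.8 × √(1.4550/0.5450) = 539.8 × 1.63393 ≈ 882.0 nm.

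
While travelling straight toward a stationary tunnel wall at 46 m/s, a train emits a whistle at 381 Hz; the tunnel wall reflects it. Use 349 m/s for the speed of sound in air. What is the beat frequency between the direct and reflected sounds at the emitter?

116 Hz

The tunnel wall receives the sound from a moving source: f₁ = f₀ · v/(v − v_e) = 381 × 349/303 ≈ 438.8 Hz.
On the return leg the train is a moving observer: f₂ = f₁ · (v + v_e)/v = 438.8 × 395/349 ≈ 496.7 Hz.
Equivalently f₂ = f₀ · (v + v_e)/(v − v_e).
Beat against the emitted tone: |f₂ − f₀| = 2v_e·f₀/(v − v_e) = 2 × 46 × 381/303 ≈ 116 Hz.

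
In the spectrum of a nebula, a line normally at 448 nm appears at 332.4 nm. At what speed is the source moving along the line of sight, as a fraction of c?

0.290c

λ'/λ₀ = 0.7420 < 1 (blueshift), so the source is approaching.
λ'/λ₀ = √((1 − β)/(1 + β)) for an approaching source ⇒ β = (1 − r²)/(1 + r²) with r = λ'/λ₀.
β = (1 − 0.5505)/(1 + 0.5505) ≈ 0.290.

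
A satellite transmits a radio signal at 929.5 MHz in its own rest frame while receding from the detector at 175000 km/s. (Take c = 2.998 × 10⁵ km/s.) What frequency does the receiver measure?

β = v/c = 175000/299800 = 0.5837.
Relativistic Doppler for frequency: f' = f₀ · √((1 − β)/(1 + β)).
f' = 929.5 × √(0.4163/1.5837) = 929.5 × 0.51269 ≈ 476.5 MHz.

476.5 MHz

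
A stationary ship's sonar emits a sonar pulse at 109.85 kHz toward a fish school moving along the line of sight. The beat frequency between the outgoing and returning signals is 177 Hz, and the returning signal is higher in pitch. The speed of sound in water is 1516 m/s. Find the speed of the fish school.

1.22 m/s

Double Doppler shift off a moving reflector: f₂ = f₀ · (v + u)/(v − u) (u > 0 toward emitter).
Returning signal is higher, so f₂ = f₀ + Δf = 109850 + 177 = 110027 Hz.
Rearranging, u = v · (f₂ − f₀)/(f₂ + f₀) = 1516 × 177/219877 ≈ 1.22 m/s.
So the fish school is moving at 1.22 m/s toward the emitter.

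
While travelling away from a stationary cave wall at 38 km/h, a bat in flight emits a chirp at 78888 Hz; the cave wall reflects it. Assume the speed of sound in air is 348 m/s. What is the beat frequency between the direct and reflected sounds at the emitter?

4645 Hz

38 km/h = 10.56 m/s.
The cave wall receives the sound from a moving source: f₁ = f₀ · v/(v + v_e) = 78888 × 348/358.56 ≈ 76566 Hz.
On the return leg the bat in flight is a moving observer: f₂ = f₁ · (v − v_e)/v = 76566 × 337.44/348 ≈ 74243 Hz.
Equivalently f₂ = f₀ · (v − v_e)/(v + v_e).
Beat against the emitted tone: |f₂ − f₀| = 2v_e·f₀/(v + v_e) = 2 × 10.56 × 78888/358.56 ≈ 4645 Hz.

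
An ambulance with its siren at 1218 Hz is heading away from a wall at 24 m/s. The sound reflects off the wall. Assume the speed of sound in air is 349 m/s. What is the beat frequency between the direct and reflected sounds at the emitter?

157 Hz

The wall receives the sound from a moving source: f₁ = f₀ · v/(v + v_e) = 1218 × 349/373 ≈ 1139.6 Hz.
On the return leg the ambulance is a moving observer: f₂ = f₁ · (v − v_e)/v = 1139.6 × 325/349 ≈ 1061.3 Hz.
Beat against the emitted tone: |f₂ − f₀| = 2v_e·f₀/(v + v_e) = 2 × 24 × 1218/373 ≈ 157 Hz.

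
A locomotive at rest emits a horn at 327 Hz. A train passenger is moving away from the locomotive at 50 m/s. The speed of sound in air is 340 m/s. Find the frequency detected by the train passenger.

279 Hz

Only the observer moves, away from the source, so f' = f · (v − v_o)/v.
f' = 327 × (340 − 50)/340 = 327 × 290/340 ≈ 279 Hz.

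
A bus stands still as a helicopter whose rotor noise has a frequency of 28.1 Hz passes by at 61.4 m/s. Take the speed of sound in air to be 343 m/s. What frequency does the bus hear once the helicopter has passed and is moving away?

23.8 Hz

Receding: f₂ = f · v/(v + v_s) = 28.1 × 343/404.4 ≈ 23.8 Hz.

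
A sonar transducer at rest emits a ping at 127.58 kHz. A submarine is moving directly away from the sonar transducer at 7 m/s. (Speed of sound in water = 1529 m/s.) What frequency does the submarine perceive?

127.0 kHz

Moving observer, stationary source: f' = f · (v − v_o)/v.
f' = 127.58 × (1529 − 7)/1529 = 127.58 × 1522/1529 ≈ 127.0 kHz.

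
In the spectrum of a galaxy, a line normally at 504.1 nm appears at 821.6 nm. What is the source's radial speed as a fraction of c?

0.453

λ'/λ₀ = 1.6298 > 1 (redshift), so the source is receding.
λ'/λ₀ = √((1 + β)/(1 − β)) for a receding source ⇒ β = (r² − 1)/(r² + 1) with r = λ'/λ₀.
β = (2.6564 − 1)/(2.6564 + 1) ≈ 0.453.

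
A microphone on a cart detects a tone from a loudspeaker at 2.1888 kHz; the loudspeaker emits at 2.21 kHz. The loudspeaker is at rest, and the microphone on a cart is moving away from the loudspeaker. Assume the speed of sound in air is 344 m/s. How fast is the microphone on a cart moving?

f' = f · (v − v_o)/v ⇒ v_o = v · |f'/f − 1|.
v_o = 344 × |2.1888/2.21 − 1| = 344 × 0.009593 ≈ 3.3 m/s.

3.3 m/s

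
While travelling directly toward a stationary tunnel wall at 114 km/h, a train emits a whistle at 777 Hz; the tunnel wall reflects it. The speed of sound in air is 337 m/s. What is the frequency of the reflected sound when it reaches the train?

114 km/h = 31.67 m/s.
The tunnel wall receives the sound from a moving source: f₁ = f₀ · v/(v − v_e) = 777 × 337/305.33 ≈ 858 Hz.
On the return leg the train is a moving observer: f₂ = f₁ · (v + v_e)/v = 858 × 368.67/337 ≈ 938 Hz.
Equivalently f₂ = f₀ · (v + v_e)/(v − v_e).

938 Hz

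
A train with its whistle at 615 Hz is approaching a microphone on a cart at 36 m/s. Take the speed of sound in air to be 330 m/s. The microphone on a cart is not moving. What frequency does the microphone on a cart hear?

690 Hz

With the source moving toward a stationary observer, f' = f · v/(v − v_s).
f' = 615 × 330/(330 − 36) = 615 × 330/294 ≈ 690 Hz.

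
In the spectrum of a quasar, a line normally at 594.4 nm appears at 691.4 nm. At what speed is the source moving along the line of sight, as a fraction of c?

λ'/λ₀ = 1.1632 > 1 (redshift), so the source is receding.
λ'/λ₀ = √((1 + β)/(1 − β)) for a receding source ⇒ β = (r² − 1)/(r² + 1) with r = λ'/λ₀.
β = (1.3530 − 1)/(1.3530 + 1) ≈ 0.150.

0.150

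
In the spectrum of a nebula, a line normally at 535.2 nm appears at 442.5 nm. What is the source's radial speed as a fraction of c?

0.188

λ'/λ₀ = 0.8268 < 1 (blueshift), so the source is approaching.
λ'/λ₀ = √((1 − β)/(1 + β)) for an approaching source ⇒ β = (1 − r²)/(1 + r²) with r = λ'/λ₀.
β = (1 − 0.6836)/(1 + 0.6836) ≈ 0.188.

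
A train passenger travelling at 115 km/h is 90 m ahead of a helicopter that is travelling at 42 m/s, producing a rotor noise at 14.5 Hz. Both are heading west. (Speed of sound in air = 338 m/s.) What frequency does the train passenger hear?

115 km/h = 31.94 m/s.
The train passenger is ahead, so the helicopter is moving toward it while the train passenger is moving away from the helicopter.
With source approaching and observer receding, f' = f · (v − v_o)/(v − v_s).
f' = 14.5 × (338 − 31.94)/(338 − 42) = 14.5 × 306.06/296 ≈ 15.0 Hz.

15.0 Hz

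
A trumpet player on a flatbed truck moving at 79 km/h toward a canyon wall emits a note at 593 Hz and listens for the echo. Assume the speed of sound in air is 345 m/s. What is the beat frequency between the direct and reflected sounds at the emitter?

79 km/h = 21.94 m/s.
The canyon wall receives the sound from a moving source: f₁ = f₀ · v/(v − v_e) = 593 × 345/323.06 ≈ 633.3 Hz.
On the return leg the trumpet player on a flatbed truck is a moving observer: f₂ = f₁ · (v + v_e)/v = 633.3 × 366.94/345 ≈ 673.6 Hz.
Equivalently f₂ = f₀ · (v + v_e)/(v − v_e).
Beat against the emitted tone: |f₂ − f₀| = 2v_e·f₀/(v − v_e) = 2 × 21.94 × 593/323.06 ≈ 81 Hz.

81 Hz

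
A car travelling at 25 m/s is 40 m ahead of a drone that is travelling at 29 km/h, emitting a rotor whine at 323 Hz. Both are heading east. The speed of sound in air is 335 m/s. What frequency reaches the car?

306 Hz

29 km/h = 8.056 m/s.
The car is ahead, so the drone is moving toward it while the car is moving away from the drone.
Both move, so f' = f · (v − v_o)/(v − v_s).
f' = 323 × (335 − 25)/(335 − 8.056) = 323 × 310/326.94 ≈ 306 Hz.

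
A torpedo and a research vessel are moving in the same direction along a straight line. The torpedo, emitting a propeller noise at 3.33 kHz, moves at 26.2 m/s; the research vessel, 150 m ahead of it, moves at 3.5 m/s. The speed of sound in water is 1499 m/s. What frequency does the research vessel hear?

The research vessel is ahead, so the torpedo is moving toward it while the research vessel is moving away from the torpedo.
General Doppler shift: f' = f · (v − v_o)/(v − v_s).
f' = 3.33 × (1499 − 3.5)/(1499 − 26.2) = 3.33 × 1495.5/1472.8 ≈ 3.38 kHz.

3.38 kHz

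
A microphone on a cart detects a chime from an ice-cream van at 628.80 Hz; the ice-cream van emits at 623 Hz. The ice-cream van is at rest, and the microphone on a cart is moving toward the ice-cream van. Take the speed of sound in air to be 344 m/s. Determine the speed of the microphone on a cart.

3.2 m/s

f' = f · (v + v_o)/v ⇒ v_o = v · |f'/f − 1|.
v_o = 344 × |628.80/623 − 1| = 344 × 0.00931 ≈ 3.2 m/s.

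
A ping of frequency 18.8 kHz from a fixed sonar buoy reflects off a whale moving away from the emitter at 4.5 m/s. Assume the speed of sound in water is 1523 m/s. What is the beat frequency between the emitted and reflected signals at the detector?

At the whale (a moving observer), f₁ = f₀ · (v − u)/v = 18.8 × 1518.5/1523 ≈ 18.7445 kHz.
The reflection then acts as a moving source: f₂ = f₁ · v/(v + u) ≈ 18.6892 kHz.
Equivalently f₂ = f₀ · (v − u)/(v + u).
Beat frequency (with f₀ = 18800 Hz): |f₂ − f₀| = 2u·f₀/(v + u) = 2 × 4.5 × 18800/1527.5 ≈ 111 Hz.

111 Hz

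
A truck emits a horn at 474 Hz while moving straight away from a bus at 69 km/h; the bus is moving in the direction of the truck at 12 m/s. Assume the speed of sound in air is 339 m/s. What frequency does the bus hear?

465 Hz

69 km/h = 19.17 m/s.
Both move, so f' = f · (v + v_o)/(v + v_s).
f' = 474 × (339 + 12)/(339 + 19.17) = 474 × 351/358.17 ≈ 465 Hz.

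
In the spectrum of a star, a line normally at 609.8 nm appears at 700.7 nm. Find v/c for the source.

λ'/λ₀ = 1.1491 > 1 (redshift), so the source is receding.
λ'/λ₀ = √((1 + β)/(1 − β)) for a receding source ⇒ β = (r² − 1)/(r² + 1) with r = λ'/λ₀.
β = (1.3204 − 1)/(1.3204 + 1) ≈ 0.138.

0.138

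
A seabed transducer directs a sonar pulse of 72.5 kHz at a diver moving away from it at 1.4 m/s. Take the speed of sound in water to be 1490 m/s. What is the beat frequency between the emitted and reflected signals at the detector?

136 Hz

The diver first receives the wave as a moving observer: f₁ = f₀ · (v − u)/v = 72.5 × (1490 − 1.4)/1490 ≈ 72.4319 kHz.
On reflection it acts as a source moving away from the stationary detector: f₂ = f₁ · v/(v + u) = 72.4319 × 1490/1491.4 ≈ 72.3639 kHz.
Beat frequency (with f₀ = 72500 Hz): |f₂ − f₀| = 2u·f₀/(v + u) = 2 × 1.4 × 72500/1491.4 ≈ 136 Hz.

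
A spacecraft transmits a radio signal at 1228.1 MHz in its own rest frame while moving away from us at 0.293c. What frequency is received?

Relativistic Doppler for frequency: f' = f₀ · √((1 − β)/(1 + β)).
f' = 1228.1 × √(0.7070/1.2930) = 1228.1 × 0.73945 ≈ 908.1 MHz.

908.1 MHz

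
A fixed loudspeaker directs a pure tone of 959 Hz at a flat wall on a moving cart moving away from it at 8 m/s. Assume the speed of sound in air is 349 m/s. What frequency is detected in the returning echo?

916 Hz

At the flat wall on a moving cart (a moving observer), f₁ = f₀ · (v − u)/v = 959 × 341/349 ≈ 937 Hz.
On reflection it acts as a source moving away from the stationary detector: f₂ = f₁ · v/(v + u) = 937 × 349/357 ≈ 916 Hz.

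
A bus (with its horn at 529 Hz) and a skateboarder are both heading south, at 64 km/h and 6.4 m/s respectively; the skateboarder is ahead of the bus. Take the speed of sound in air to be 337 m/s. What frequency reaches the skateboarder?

64 km/h = 17.78 m/s.
The skateboarder is ahead, so the bus is moving toward it while the skateboarder is moving away from the bus.
Both move, so f' = f · (v − v_o)/(v − v_s).
f' = 529 × (337 − 6.4)/(337 − 17.78) = 529 × 330.6/319.22 ≈ 548 Hz.

548 Hz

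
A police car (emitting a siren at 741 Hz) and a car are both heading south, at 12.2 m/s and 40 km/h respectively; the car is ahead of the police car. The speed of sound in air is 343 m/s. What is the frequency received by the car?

40 km/h = 11.11 m/s.
The car is ahead, so the police car is moving toward it while the car is moving away from the police car.
With source approaching and observer receding, f' = f · (v − v_o)/(v − v_s).
f' = 741 × (343 − 11.11)/(343 − 12.2) = 741 × 331.89/330.8 ≈ 743 Hz.

743 Hz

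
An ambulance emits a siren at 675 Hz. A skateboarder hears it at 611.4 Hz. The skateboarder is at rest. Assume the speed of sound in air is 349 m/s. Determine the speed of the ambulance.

f' < f, so the ambulance is receding.
f' = f · v/(v + v_s) ⇒ v_s = v · |1 − f/f'|.
v_s = 349 × |1 − 675/611.4| = 349 × 0.104 ≈ 36 m/s.

36 m/s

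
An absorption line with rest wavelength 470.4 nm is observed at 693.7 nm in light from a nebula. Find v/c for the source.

λ'/λ₀ = 1.4747 > 1 (redshift), so the source is receding.
λ'/λ₀ = √((1 + β)/(1 − β)) for a receding source ⇒ β = (r² − 1)/(r² + 1) with r = λ'/λ₀.
β = (2.1747 − 1)/(2.1747 + 1) ≈ 0.370.

0.370c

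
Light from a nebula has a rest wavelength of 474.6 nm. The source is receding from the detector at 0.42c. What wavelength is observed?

742.6 nm

Relativistic Doppler for wavelength: λ' = λ₀ · √((1 + β)/(1 − β)).
λ' = 474.6 × √(1.4200/0.5800) = 474.6 × 1.56470 ≈ 742.6 nm.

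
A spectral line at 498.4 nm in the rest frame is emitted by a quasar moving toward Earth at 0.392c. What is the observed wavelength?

Relativistic Doppler for wavelength: λ' = λ₀ · √((1 − β)/(1 + β)).
λ' = 498.4 × √(0.6080/1.3920) = 498.4 × 0.66089 ≈ 329.4 nm.

329.4 nm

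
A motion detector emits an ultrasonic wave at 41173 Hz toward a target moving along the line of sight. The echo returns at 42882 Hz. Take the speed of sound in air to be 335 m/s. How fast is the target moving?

6.8 m/s

Double Doppler shift off a moving reflector: f₂ = f₀ · (v + u)/(v − u) (u > 0 toward emitter).
Rearranging, u = v · (f₂ − f₀)/(f₂ + f₀) = 335 × 1709/84055 ≈ 6.8 m/s.
So the target is moving at 6.8 m/s toward the emitter.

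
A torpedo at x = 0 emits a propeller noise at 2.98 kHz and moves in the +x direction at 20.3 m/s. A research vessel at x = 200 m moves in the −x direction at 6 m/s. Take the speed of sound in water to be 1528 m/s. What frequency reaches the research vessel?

3.03 kHz

The observer lies on the +x side, so the source is heading toward the observer and the observer is heading toward the source.
Both move, so f' = f · (v + v_o)/(v − v_s).
f' = 2.98 × (1528 + 6)/(1528 − 20.3) = 2.98 × 1534/1507.7 ≈ 3.03 kHz.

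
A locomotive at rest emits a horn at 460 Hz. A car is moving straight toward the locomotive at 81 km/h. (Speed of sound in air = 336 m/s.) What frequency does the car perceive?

81 km/h = 22.5 m/s.
Only the observer moves, toward the source, so f' = f · (v + v_o)/v.
f' = 460 × (336 + 22.5)/336 = 460 × 358.5/336 ≈ 491 Hz.

491 Hz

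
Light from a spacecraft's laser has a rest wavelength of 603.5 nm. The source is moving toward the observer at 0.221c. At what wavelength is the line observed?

482.0 nm

Relativistic Doppler for wavelength: λ' = λ₀ · √((1 − β)/(1 + β)).
λ' = 603.5 × √(0.7790/1.2210) = 603.5 × 0.79875 ≈ 482.0 nm.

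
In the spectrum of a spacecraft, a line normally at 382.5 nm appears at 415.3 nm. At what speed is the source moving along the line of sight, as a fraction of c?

0.082c

λ'/λ₀ = 1.0858 > 1 (redshift), so the source is receding.
λ'/λ₀ = √((1 + β)/(1 − β)) for a receding source ⇒ β = (r² − 1)/(r² + 1) with r = λ'/λ₀.
β = (1.1789 − 1)/(1.1789 + 1) ≈ 0.082.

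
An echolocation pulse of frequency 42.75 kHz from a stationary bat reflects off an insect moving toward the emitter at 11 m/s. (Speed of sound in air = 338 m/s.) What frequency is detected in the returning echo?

At the insect (a moving observer), f₁ = f₀ · (v + u)/v = 42.75 × 349/338 ≈ 44.1 kHz.
The reflection then acts as a moving source: f₂ = f₁ · v/(v − u) ≈ 45.6 kHz.

45.6 kHz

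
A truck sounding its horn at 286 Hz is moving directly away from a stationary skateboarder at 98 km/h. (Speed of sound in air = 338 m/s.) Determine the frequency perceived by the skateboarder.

98 km/h = 27.22 m/s.
Only the source moves, away from the listener, so f' = f · v/(v + v_s).
f' = 286 × 338/(338 + 27.22) = 286 × 338/365.2 ≈ 265 Hz.

265 Hz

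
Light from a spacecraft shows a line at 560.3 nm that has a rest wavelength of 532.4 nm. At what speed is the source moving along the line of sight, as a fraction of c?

0.051c

λ'/λ₀ = 1.0524 > 1 (redshift), so the source is receding.
λ'/λ₀ = √((1 + β)/(1 − β)) for a receding source ⇒ β = (r² − 1)/(r² + 1) with r = λ'/λ₀.
β = (1.1076 − 1)/(1.1076 + 1) ≈ 0.051.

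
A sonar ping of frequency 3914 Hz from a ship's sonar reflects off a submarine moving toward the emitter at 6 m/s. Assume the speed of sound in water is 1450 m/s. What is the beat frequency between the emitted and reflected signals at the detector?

The submarine first receives the wave as a moving observer: f₁ = f₀ · (v + u)/v = 3914 × (1450 + 6)/1450 ≈ 3930.2 Hz.
On reflection it acts as a source moving toward the stationary detector: f₂ = f₁ · v/(v − u) = 3930.2 × 1450/1444 ≈ 3946.5 Hz.
Beat frequency: |f₂ − f₀| = 2u·f₀/(v − u) = 2 × 6 × 3914/1444 ≈ 32.5 Hz.

32.5 Hz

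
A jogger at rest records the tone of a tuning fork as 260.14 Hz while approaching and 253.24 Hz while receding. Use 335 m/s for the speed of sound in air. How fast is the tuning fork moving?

4.5 m/s

f₁/f₂ = (v + v_s)/(v − v_s), so v_s = v · (f₁ − f₂)/(f₁ + f₂).
v_s = 335 × (260.14 − 253.24)/(260.14 + 253.24) = 335 × 6.90/513.38 ≈ 4.5 m/s.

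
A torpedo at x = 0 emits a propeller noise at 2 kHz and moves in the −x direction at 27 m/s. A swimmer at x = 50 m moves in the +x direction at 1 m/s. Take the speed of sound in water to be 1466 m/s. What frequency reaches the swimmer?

1.962 kHz

The observer lies on the +x side, so the source is heading away from the observer and the observer is heading away from the source.
With source receding and observer receding, f' = f · (v − v_o)/(v + v_s).
f' = 2 × (1466 − 1)/(1466 + 27) = 2 × 1465/1493 ≈ 1.962 kHz.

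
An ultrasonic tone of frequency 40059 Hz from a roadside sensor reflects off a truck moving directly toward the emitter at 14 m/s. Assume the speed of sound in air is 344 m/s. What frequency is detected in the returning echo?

43458 Hz

The truck first receives the wave as a moving observer: f₁ = f₀ · (v + u)/v = 40059 × (344 + 14)/344 ≈ 41689 Hz.
The reflection then acts as a moving source: f₂ = f₁ · v/(v − u) ≈ 43458 Hz.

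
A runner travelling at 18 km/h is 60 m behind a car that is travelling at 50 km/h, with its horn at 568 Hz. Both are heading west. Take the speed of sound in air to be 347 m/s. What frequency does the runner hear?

50 km/h = 13.89 m/s; 18 km/h = 5 m/s.
The runner is behind, so the car is moving away from it while the runner is moving toward the car.
General Doppler shift: f' = f · (v + v_o)/(v + v_s).
f' = 568 × (347 + 5)/(347 + 13.89) = 568 × 352/360.89 ≈ 554 Hz.

554 Hz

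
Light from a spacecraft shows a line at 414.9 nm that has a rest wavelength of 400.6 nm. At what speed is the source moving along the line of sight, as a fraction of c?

0.035

λ'/λ₀ = 1.0357 > 1 (redshift), so the source is receding.
λ'/λ₀ = √((1 + β)/(1 − β)) for a receding source ⇒ β = (r² − 1)/(r² + 1) with r = λ'/λ₀.
β = (1.0727 − 1)/(1.0727 + 1) ≈ 0.035.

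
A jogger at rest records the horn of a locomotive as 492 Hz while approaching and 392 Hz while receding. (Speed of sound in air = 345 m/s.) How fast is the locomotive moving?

39 m/s

f₁/f₂ = (v + v_s)/(v − v_s), so v_s = v · (f₁ − f₂)/(f₁ + f₂).
v_s = 345 × (492 − 392)/(492 + 392) = 345 × 100/884 ≈ 39 m/s.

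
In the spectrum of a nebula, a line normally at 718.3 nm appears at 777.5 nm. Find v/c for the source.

λ'/λ₀ = 1.0824 > 1 (redshift), so the source is receding.
λ'/λ₀ = √((1 + β)/(1 − β)) for a receding source ⇒ β = (r² − 1)/(r² + 1) with r = λ'/λ₀.
β = (1.1716 − 1)/(1.1716 + 1) ≈ 0.079.

0.079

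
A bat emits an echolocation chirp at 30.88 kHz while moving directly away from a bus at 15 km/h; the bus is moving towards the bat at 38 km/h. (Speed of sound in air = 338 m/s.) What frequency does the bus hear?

15 km/h = 4.167 m/s; 38 km/h = 10.56 m/s.
General Doppler shift: f' = f · (v + v_o)/(v + v_s).
f' = 30.88 × (338 + 10.56)/(338 + 4.167) = 30.88 × 348.56/342.17 ≈ 31.5 kHz.

31.5 kHz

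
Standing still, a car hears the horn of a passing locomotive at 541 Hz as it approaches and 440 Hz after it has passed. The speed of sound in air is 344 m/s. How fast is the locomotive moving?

35 m/s

f₁/f₂ = (v + v_s)/(v − v_s), so v_s = v · (f₁ − f₂)/(f₁ + f₂).
v_s = 344 × (541 − 440)/(541 + 440) = 344 × 101/981 ≈ 35 m/s.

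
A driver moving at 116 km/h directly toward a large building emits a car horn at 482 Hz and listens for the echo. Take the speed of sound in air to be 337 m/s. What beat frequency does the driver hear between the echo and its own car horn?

102 Hz

116 km/h = 32.22 m/s.
The large building receives the sound from a moving source: f₁ = f₀ · v/(v − v_e) = 482 × 337/304.78 ≈ 533.0 Hz.
On the return leg the driver is a moving observer: f₂ = f₁ · (v + v_e)/v = 533.0 × 369.22/337 ≈ 583.9 Hz.
Beat against the emitted tone: |f₂ − f₀| = 2v_e·f₀/(v − v_e) = 2 × 32.22 × 482/304.78 ≈ 102 Hz.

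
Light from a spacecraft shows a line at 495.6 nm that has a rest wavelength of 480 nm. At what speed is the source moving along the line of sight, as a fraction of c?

0.032

λ'/λ₀ = 1.0325 > 1 (redshift), so the source is receding.
λ'/λ₀ = √((1 + β)/(1 − β)) for a receding source ⇒ β = (r² − 1)/(r² + 1) with r = λ'/λ₀.
β = (1.0661 − 1)/(1.0661 + 1) ≈ 0.032.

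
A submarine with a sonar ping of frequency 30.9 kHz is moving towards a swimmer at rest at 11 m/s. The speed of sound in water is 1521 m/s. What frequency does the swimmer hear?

31.1 kHz

With the source moving toward a stationary observer, f' = f · v/(v − v_s).
f' = 30.9 × 1521/(1521 − 11) = 30.9 × 1521/1510 ≈ 31.1 kHz.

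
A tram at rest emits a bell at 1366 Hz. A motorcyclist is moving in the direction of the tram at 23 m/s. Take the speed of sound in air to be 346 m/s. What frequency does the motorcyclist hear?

1457 Hz

Only the observer moves, toward the source, so f' = f · (v + v_o)/v.
f' = 1366 × (346 + 23)/346 = 1366 × 369/346 ≈ 1457 Hz.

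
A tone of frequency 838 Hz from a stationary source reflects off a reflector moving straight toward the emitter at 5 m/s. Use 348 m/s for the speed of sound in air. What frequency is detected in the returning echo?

At the reflector (a moving observer), f₁ = f₀ · (v + u)/v = 838 × 353/348 ≈ 850 Hz.
On reflection it acts as a source moving toward the stationary detector: f₂ = f₁ · v/(v − u) = 850 × 348/343 ≈ 862 Hz.

862 Hz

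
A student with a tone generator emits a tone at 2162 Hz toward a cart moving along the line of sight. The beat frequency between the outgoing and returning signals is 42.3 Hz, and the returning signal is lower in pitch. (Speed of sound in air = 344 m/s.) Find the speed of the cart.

Double Doppler shift off a moving reflector: f₂ = f₀ · (v + u)/(v − u) (u > 0 toward emitter).
Returning signal is lower, so f₂ = f₀ − Δf = 2162 − 42.3 = 2119.7 Hz.
Rearranging, u = v · (f₂ − f₀)/(f₂ + f₀) = 344 × -42.3/4281.7 ≈ -3.4 m/s.
So the cart is moving at 3.4 m/s away from the emitter.

3.4 m/s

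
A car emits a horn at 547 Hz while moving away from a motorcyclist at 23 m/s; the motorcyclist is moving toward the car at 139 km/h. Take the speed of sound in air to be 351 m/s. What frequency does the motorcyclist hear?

139 km/h = 38.61 m/s.
Both move, so f' = f · (v + v_o)/(v + v_s).
f' = 547 × (351 + 38.61)/(351 + 23) = 547 × 389.61/374 ≈ 570 Hz.

570 Hz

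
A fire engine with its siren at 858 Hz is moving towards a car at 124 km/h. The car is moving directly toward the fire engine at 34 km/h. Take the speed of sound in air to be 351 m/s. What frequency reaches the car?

977 Hz

124 km/h = 34.44 m/s; 34 km/h = 9.444 m/s.
With source approaching and observer approaching, f' = f · (v + v_o)/(v − v_s).
f' = 858 × (351 + 9.444)/(351 − 34.44) = 858 × 360.44/316.56 ≈ 977 Hz.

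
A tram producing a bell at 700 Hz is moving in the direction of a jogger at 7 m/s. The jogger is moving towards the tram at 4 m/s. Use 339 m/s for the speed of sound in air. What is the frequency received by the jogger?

723 Hz

General Doppler shift: f' = f · (v + v_o)/(v − v_s).
f' = 700 × (339 + 4)/(339 − 7) = 700 × 343/332 ≈ 723 Hz.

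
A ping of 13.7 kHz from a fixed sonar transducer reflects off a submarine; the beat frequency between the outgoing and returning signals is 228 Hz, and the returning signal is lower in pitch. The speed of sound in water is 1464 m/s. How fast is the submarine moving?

Double Doppler shift off a moving reflector: f₂ = f₀ · (v + u)/(v − u) (u > 0 toward emitter).
Returning signal is lower, so f₂ = f₀ − Δf = 13700 − 228 = 13472 Hz.
Rearranging, u = v · (f₂ − f₀)/(f₂ + f₀) = 1464 × -228/27172 ≈ -12.3 m/s.
So the submarine is moving at 12.3 m/s away from the emitter.

12.3 m/s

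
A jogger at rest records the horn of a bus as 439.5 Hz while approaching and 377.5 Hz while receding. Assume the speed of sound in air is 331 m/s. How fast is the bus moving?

f₁/f₂ = (v + v_s)/(v − v_s), so v_s = v · (f₁ − f₂)/(f₁ + f₂).
v_s = 331 × (439.5 − 377.5)/(439.5 + 377.5) = 331 × 62.0/817.0 ≈ 25 m/s.

25 m/s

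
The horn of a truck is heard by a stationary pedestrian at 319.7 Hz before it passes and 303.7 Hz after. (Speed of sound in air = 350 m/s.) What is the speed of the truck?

f₁/f₂ = (v + v_s)/(v − v_s), so v_s = v · (f₁ − f₂)/(f₁ + f₂).
v_s = 350 × (319.7 − 303.7)/(319.7 + 303.7) = 350 × 16.0/623.4 ≈ 9.0 m/s.

9.0 m/s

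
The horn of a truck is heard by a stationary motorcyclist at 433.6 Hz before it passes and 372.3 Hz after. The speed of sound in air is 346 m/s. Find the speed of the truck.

f₁/f₂ = (v + v_s)/(v − v_s), so v_s = v · (f₁ − f₂)/(f₁ + f₂).
v_s = 346 × (433.6 − 372.3)/(433.6 + 372.3) = 346 × 61.3/805.9 ≈ 26 m/s.

26 m/s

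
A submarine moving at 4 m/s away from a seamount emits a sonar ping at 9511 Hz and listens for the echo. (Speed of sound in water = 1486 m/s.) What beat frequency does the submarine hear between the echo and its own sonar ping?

51.1 Hz

The seamount receives the sound from a moving source: f₁ = f₀ · v/(v + v_e) = 9511 × 1486/1490 ≈ 9485.5 Hz.
On the return leg the submarine is a moving observer: f₂ = f₁ · (v − v_e)/v = 9485.5 × 1482/1486 ≈ 9459.9 Hz.
Beat against the emitted tone: |f₂ − f₀| = 2v_e·f₀/(v + v_e) = 2 × 4 × 9511/1490 ≈ 51.1 Hz.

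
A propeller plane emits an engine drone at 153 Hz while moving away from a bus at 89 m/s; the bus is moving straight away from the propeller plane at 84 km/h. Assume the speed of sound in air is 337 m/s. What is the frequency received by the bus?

84 km/h = 23.33 m/s.
With source receding and observer receding, f' = f · (v − v_o)/(v + v_s).
f' = 153 × (337 − 23.33)/(337 + 89) = 153 × 313.67/426 ≈ 113 Hz.

113 Hz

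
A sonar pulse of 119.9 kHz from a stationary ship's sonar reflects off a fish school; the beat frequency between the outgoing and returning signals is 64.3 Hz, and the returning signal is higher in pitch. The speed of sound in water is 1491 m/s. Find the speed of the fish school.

Double Doppler shift off a moving reflector: f₂ = f₀ · (v + u)/(v − u) (u > 0 toward emitter).
Returning signal is higher, so f₂ = f₀ + Δf = 119900 + 64.3 = 119964.3 Hz.
Rearranging, u = v · (f₂ − f₀)/(f₂ + f₀) = 1491 × 64.3/239864.3 ≈ 0.40 m/s.
So the fish school is moving at 0.40 m/s toward the emitter.

0.40 m/s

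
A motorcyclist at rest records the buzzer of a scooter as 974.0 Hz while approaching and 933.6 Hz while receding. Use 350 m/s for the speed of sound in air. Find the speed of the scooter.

f₁/f₂ = (v + v_s)/(v − v_s), so v_s = v · (f₁ − f₂)/(f₁ + f₂).
v_s = 350 × (974.0 − 933.6)/(974.0 + 933.6) = 350 × 40.4/1907.6 ≈ 7.4 m/s.

7.4 m/s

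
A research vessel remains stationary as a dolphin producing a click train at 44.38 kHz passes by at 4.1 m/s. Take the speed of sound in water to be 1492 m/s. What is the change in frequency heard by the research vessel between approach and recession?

Approaching: f₁ = f · v/(v − v_s) = 44.38 × 1492/1487.9 ≈ 44.502 kHz.
Receding: f₂ = f · v/(v + v_s) = 44.38 × 1492/1496.1 ≈ 44.258 kHz.
Drop: f₁ − f₂ = 2f·v·v_s/(v² − v_s²) = 2 × 44.38 × 1492 × 4.1/(1492² − 4.1²) ≈ 0.244 kHz.

0.244 kHz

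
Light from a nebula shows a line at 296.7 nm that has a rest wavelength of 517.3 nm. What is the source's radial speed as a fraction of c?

0.505c

λ'/λ₀ = 0.5736 < 1 (blueshift), so the source is approaching.
λ'/λ₀ = √((1 − β)/(1 + β)) for an approaching source ⇒ β = (1 − r²)/(1 + r²) with r = λ'/λ₀.
β = (1 − 0.3290)/(1 + 0.3290) ≈ 0.505.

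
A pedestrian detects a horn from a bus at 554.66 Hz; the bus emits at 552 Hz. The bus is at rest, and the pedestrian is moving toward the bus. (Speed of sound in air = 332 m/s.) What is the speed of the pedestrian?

1.60 m/s

f' = f · (v + v_o)/v ⇒ v_o = v · |f'/f − 1|.
v_o = 332 × |554.66/552 − 1| = 332 × 0.004819 ≈ 1.60 m/s.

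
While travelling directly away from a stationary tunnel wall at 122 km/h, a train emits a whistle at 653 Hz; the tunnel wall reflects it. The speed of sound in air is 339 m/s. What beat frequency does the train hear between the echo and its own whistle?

119 Hz

122 km/h = 33.89 m/s.
The tunnel wall receives the sound from a moving source: f₁ = f₀ · v/(v + v_e) = 653 × 339/372.89 ≈ 593.7 Hz.
On the return leg the train is a moving observer: f₂ = f₁ · (v − v_e)/v = 593.7 × 305.11/339 ≈ 534.3 Hz.
Beat against the emitted tone: |f₂ − f₀| = 2v_e·f₀/(v + v_e) = 2 × 33.89 × 653/372.89 ≈ 119 Hz.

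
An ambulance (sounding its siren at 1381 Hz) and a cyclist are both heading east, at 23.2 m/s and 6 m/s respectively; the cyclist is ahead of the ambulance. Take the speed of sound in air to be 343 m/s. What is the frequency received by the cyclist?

1455 Hz

The cyclist is ahead, so the ambulance is moving toward it while the cyclist is moving away from the ambulance.
With source approaching and observer receding, f' = f · (v − v_o)/(v − v_s).
f' = 1381 × (343 − 6)/(343 − 23.2) = 1381 × 337/319.8 ≈ 1455 Hz.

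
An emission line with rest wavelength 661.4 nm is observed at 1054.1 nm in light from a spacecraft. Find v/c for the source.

0.435c

λ'/λ₀ = 1.5937 > 1 (redshift), so the source is receding.
λ'/λ₀ = √((1 + β)/(1 − β)) for a receding source ⇒ β = (r² − 1)/(r² + 1) with r = λ'/λ₀.
β = (2.5400 − 1)/(2.5400 + 1) ≈ 0.435.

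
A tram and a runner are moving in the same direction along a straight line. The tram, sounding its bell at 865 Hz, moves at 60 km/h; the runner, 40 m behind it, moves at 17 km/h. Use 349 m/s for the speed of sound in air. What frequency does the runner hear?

60 km/h = 16.67 m/s; 17 km/h = 4.722 m/s.
The runner is behind, so the tram is moving away from it while the runner is moving toward the tram.
Both move, so f' = f · (v + v_o)/(v + v_s).
f' = 865 × (349 + 4.722)/(349 + 16.67) = 865 × 353.72/365.67 ≈ 837 Hz.

837 Hz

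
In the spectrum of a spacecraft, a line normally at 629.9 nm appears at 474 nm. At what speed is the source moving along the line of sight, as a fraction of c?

0.277

λ'/λ₀ = 0.7525 < 1 (blueshift), so the source is approaching.
λ'/λ₀ = √((1 − β)/(1 + β)) for an approaching source ⇒ β = (1 − r²)/(1 + r²) with r = λ'/λ₀.
β = (1 − 0.5663)/(1 + 0.5663) ≈ 0.277.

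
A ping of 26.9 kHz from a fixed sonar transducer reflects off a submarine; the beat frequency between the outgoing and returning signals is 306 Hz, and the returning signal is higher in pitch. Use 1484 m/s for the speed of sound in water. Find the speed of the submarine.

Double Doppler shift off a moving reflector: f₂ = f₀ · (v + u)/(v − u) (u > 0 toward emitter).
Returning signal is higher, so f₂ = f₀ + Δf = 26900 + 306 = 27206 Hz.
Rearranging, u = v · (f₂ − f₀)/(f₂ + f₀) = 1484 × 306/54106 ≈ 8.4 m/s.
So the submarine is moving at 8.4 m/s toward the emitter.

8.4 m/s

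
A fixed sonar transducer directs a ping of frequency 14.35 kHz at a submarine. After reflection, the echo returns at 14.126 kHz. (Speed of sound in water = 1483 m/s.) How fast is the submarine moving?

11.7 m/s

Double Doppler shift off a moving reflector: f₂ = f₀ · (v + u)/(v − u) (u > 0 toward emitter).
Rearranging, u = v · (f₂ − f₀)/(f₂ + f₀) = 1483 × -0.224/28.476 ≈ -11.7 m/s.
So the submarine is moving at 11.7 m/s away from the emitter.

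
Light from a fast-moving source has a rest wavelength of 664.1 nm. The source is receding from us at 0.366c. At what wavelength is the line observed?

Relativistic Doppler for wavelength: λ' = λ₀ · √((1 + β)/(1 − β)).
λ' = 664.1 × √(1.3660/0.6340) = 664.1 × 1.46785 ≈ 974.8 nm.

974.8 nm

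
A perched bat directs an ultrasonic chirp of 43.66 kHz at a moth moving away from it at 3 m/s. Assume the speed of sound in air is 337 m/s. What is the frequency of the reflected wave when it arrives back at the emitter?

42.9 kHz

At the moth (a moving observer), f₁ = f₀ · (v − u)/v = 43.66 × 334/337 ≈ 43.3 kHz.
The reflection then acts as a moving source: f₂ = f₁ · v/(v + u) ≈ 42.9 kHz.
Equivalently f₂ = f₀ · (v − u)/(v + u).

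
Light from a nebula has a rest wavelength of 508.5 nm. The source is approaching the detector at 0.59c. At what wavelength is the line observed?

Relativistic Doppler for wavelength: λ' = λ₀ · √((1 − β)/(1 + β)).
λ' = 508.5 × √(0.4100/1.5900) = 508.5 × 0.50780 ≈ 258.2 nm.

258.2 nm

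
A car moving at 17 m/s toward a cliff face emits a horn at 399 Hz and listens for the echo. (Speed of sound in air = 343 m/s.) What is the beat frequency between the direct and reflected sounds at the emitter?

The cliff face receives the sound from a moving source: f₁ = f₀ · v/(v − v_e) = 399 × 343/326 ≈ 419.8 Hz.
On the return leg the car is a moving observer: f₂ = f₁ · (v + v_e)/v = 419.8 × 360/343 ≈ 440.6 Hz.
Equivalently f₂ = f₀ · (v + v_e)/(v − v_e).
Beat against the emitted tone: |f₂ − f₀| = 2v_e·f₀/(v − v_e) = 2 × 17 × 399/326 ≈ 41.6 Hz.

41.6 Hz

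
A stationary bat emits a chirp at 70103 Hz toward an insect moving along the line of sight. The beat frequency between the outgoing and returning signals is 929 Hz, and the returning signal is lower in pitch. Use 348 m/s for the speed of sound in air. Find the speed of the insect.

Double Doppler shift off a moving reflector: f₂ = f₀ · (v + u)/(v − u) (u > 0 toward emitter).
Returning signal is lower, so f₂ = f₀ − Δf = 70103 − 929 = 69174 Hz.
Rearranging, u = v · (f₂ − f₀)/(f₂ + f₀) = 348 × -929/139277 ≈ -2.32 m/s.
So the insect is moving at 2.32 m/s away from the emitter.

2.32 m/s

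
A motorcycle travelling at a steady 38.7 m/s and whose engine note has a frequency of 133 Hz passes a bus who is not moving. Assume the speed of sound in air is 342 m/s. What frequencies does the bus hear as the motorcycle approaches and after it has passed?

Approaching: f₁ = f · v/(v − v_s) = 133 × 342/303.3 ≈ 150 Hz.
Receding: f₂ = f · v/(v + v_s) = 133 × 342/380.7 ≈ 119 Hz.

150 Hz approaching; 119 Hz receding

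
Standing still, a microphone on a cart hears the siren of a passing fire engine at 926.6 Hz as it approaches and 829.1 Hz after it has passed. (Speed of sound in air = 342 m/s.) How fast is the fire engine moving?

f₁/f₂ = (v + v_s)/(v − v_s), so v_s = v · (f₁ − f₂)/(f₁ + f₂).
v_s = 342 × (926.6 − 829.1)/(926.6 + 829.1) = 342 × 97.5/1755.7 ≈ 19.0 m/s.

19.0 m/s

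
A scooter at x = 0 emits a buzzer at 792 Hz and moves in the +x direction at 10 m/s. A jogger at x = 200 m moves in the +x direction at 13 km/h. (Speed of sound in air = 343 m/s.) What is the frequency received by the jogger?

807 Hz

13 km/h = 3.611 m/s.
The observer lies on the +x side, so the source is heading toward the observer and the observer is heading away from the source.
Both move, so f' = f · (v − v_o)/(v − v_s).
f' = 792 × (343 − 3.611)/(343 − 10) = 792 × 339.39/333 ≈ 807 Hz.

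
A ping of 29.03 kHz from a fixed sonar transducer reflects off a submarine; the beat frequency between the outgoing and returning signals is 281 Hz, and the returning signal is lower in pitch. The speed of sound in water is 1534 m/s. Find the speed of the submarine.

7.5 m/s

Double Doppler shift off a moving reflector: f₂ = f₀ · (v + u)/(v − u) (u > 0 toward emitter).
Returning signal is lower, so f₂ = f₀ − Δf = 29030 − 281 = 28749 Hz.
Rearranging, u = v · (f₂ − f₀)/(f₂ + f₀) = 1534 × -281/57779 ≈ -7.5 m/s.
So the submarine is moving at 7.5 m/s away from the emitter.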